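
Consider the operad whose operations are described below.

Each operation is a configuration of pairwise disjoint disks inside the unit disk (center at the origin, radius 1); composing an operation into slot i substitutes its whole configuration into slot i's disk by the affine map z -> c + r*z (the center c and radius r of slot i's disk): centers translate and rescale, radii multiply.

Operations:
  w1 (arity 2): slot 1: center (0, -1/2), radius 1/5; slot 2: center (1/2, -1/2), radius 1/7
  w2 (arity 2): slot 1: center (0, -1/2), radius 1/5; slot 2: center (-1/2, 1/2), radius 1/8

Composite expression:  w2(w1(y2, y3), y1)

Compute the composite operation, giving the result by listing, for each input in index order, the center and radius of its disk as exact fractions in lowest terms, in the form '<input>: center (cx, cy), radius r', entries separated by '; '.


Only the slot chain above each y matters under w2; compose those maps.
y2: after 2 affine steps, its disk has center (0, -3/5), radius 1/25
y3: after 2 affine steps, its disk has center (1/10, -3/5), radius 1/35
y1: after 1 affine step, its disk has center (-1/2, 1/2), radius 1/8

y1: center (-1/2, 1/2), radius 1/8; y2: center (0, -3/5), radius 1/25; y3: center (1/10, -3/5), radius 1/35


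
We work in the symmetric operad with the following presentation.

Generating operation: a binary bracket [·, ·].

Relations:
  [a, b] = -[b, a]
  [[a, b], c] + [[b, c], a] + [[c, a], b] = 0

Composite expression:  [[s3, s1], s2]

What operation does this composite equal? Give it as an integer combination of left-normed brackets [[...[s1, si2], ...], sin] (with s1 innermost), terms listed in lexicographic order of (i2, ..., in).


Antisymmetry and Jacobi reduce to s1-anchored left-normed brackets.
Composite bracket: [[s3, s1], s2]
Under [a, b] = ab - ba we get 4 signed associative words (2^2 = 4).
Only words starting with s1 matter:
  from s1s3s2, sign -1: term -[[s1, s3], s2]

-[[s1, s3], s2]


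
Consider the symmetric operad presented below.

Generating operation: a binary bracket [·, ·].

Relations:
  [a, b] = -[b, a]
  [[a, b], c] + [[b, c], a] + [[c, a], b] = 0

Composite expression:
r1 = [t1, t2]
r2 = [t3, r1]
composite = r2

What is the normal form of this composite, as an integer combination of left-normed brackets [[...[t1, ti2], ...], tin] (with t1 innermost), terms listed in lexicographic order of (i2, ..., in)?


-[[t1, t2], t3]

Antisymmetry and Jacobi reduce to t1-anchored left-normed brackets.
Composite bracket: [t3, [t1, t2]]
Full expansion: 4 signed words from ab - ba (2^2 = 4).
Only words starting with t1 matter:
  from t1t2t3, sign -1: term -[[t1, t2], t3]


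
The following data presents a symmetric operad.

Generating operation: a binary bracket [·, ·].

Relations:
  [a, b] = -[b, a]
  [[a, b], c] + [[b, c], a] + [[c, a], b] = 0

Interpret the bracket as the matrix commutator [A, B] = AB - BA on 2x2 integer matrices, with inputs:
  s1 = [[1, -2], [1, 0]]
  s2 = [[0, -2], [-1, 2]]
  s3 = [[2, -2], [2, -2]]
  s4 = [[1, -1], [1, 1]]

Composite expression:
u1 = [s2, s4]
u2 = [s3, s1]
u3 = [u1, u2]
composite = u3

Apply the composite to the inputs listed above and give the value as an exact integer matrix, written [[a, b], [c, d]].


[[8, 28], [-4, -8]]


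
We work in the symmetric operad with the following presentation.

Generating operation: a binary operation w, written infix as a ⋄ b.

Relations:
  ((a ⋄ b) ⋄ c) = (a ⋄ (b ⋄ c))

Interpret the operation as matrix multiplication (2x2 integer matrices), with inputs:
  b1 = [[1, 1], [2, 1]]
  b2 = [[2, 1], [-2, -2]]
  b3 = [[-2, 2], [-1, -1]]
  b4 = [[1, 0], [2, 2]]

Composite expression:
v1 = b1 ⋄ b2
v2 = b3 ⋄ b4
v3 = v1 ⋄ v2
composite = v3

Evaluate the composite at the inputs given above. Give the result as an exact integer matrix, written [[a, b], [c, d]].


[[3, 2], [4, 8]]

(b1 ⋄ b2) = [[0, -1], [2, 0]]
(b3 ⋄ b4) = [[2, 4], [-3, -2]]
((b1 ⋄ b2) ⋄ (b3 ⋄ b4)) = [[3, 2], [4, 8]]


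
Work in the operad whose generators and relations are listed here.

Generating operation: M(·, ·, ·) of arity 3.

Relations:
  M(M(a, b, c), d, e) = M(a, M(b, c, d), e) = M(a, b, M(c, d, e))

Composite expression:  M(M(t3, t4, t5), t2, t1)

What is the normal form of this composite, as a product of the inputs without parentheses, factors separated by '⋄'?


t3 ⋄ t4 ⋄ t5 ⋄ t2 ⋄ t1


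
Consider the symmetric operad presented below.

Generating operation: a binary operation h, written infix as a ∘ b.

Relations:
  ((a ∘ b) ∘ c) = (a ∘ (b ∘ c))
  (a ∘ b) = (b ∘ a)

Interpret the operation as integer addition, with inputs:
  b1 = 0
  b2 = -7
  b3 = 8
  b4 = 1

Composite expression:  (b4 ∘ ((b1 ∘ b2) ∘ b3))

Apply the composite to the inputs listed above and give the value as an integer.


2


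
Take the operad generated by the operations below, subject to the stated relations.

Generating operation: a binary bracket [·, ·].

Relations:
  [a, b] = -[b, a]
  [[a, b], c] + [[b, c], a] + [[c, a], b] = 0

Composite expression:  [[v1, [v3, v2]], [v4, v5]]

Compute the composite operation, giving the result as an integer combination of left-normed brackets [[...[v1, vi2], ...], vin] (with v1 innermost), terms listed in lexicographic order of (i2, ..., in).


Expand each bracket as ab - ba; the v1-initial words give the coefficients.
Composite bracket: [[v1, [v3, v2]], [v4, v5]]
Full expansion: 16 signed words from ab - ba (2^4 = 16).
Coefficients come from the v1-initial words:
  the word v1v2v3v4v5 carries sign -1 and contributes -[[[[v1, v2], v3], v4], v5]
  the word v1v2v3v5v4 carries sign +1 and contributes +[[[[v1, v2], v3], v5], v4]
  the word v1v3v2v4v5 carries sign +1 and contributes +[[[[v1, v3], v2], v4], v5]
  the word v1v3v2v5v4 carries sign -1 and contributes -[[[[v1, v3], v2], v5], v4]

-[[[[v1, v2], v3], v4], v5] + [[[[v1, v2], v3], v5], v4] + [[[[v1, v3], v2], v4], v5] - [[[[v1, v3], v2], v5], v4]


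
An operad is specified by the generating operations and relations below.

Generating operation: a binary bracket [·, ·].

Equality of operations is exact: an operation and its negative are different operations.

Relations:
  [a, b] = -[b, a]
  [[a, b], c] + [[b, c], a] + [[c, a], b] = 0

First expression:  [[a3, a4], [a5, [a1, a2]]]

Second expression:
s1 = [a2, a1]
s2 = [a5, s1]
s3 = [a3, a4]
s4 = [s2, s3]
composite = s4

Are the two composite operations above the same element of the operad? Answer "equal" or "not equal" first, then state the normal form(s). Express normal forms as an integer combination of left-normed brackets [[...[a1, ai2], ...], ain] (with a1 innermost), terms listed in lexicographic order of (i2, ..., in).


equal — both sides give [[[[a1, a2], a5], a3], a4] - [[[[a1, a2], a5], a4], a3]


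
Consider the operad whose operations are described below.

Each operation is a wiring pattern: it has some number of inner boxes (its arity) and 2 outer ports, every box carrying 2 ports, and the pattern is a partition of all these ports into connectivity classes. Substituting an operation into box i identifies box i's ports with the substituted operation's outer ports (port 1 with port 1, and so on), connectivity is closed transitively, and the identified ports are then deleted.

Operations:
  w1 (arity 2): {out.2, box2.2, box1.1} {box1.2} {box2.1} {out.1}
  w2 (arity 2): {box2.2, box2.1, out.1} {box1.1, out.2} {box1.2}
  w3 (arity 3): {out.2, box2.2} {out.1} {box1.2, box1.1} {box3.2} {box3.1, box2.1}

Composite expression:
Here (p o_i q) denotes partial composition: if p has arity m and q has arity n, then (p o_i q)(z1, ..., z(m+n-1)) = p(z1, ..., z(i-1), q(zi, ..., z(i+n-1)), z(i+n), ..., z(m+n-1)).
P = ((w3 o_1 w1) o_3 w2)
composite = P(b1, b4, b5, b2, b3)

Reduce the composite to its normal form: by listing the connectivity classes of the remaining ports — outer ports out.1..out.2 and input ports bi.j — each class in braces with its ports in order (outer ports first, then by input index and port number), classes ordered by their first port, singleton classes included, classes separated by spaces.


{out.1} {out.2, b5.1} {b1.1, b4.2} {b1.2} {b2.1, b2.2, b3.1} {b3.2} {b4.1} {b5.2}

Two ports join when wires chain via w3-identified ports.
composing w1 on (b1, b4), with out.j its own outer ports: {out.1} {out.2, b1.1, b4.2} {b1.2} {b4.1}
composing w2 on (b5, b2), with out.j its own outer ports: {out.1, b2.1, b2.2} {out.2, b5.1} {b5.2}
composing w3 on (b1, b4, b5, b2, b3), with out.j its own outer ports: {out.1} {out.2, b5.1} {b1.1, b4.2} {b1.2} {b2.1, b2.2, b3.1} {b3.2} {b4.1} {b5.2}


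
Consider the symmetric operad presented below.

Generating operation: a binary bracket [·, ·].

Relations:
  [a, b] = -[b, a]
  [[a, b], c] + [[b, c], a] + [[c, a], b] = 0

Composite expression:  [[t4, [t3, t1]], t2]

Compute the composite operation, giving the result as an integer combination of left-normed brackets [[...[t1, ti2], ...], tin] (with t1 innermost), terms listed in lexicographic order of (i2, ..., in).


Skip Jacobi rewriting: expand, keep t1-initial words, read off terms.
Composite bracket: [[t4, [t3, t1]], t2]
The bracket unfolds into 8 signed words via [a, b] = ab - ba (2^3 = 8).
Keep just the words that open with t1:
  t1t3t4t2 (sign +1) contributes +[[[t1, t3], t4], t2]

[[[t1, t3], t4], t2]


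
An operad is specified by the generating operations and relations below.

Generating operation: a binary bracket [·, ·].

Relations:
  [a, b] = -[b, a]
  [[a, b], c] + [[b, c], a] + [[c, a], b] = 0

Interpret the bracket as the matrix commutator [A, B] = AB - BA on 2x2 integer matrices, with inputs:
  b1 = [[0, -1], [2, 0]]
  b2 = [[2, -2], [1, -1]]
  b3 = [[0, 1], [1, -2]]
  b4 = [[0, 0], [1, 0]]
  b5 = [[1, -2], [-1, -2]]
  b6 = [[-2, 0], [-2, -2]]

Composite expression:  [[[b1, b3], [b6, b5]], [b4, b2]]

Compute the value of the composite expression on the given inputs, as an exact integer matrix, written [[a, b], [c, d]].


[[48, -64], [-200, -48]]

[b1, b3] = [[-3, 2], [4, 3]]
[b6, b5] = [[-4, 0], [-6, 4]]
[[b1, b3], [b6, b5]] = [[-12, 16], [-68, 12]]
[b4, b2] = [[2, 0], [3, -2]]
[[[b1, b3], [b6, b5]], [b4, b2]] = [[48, -64], [-200, -48]]


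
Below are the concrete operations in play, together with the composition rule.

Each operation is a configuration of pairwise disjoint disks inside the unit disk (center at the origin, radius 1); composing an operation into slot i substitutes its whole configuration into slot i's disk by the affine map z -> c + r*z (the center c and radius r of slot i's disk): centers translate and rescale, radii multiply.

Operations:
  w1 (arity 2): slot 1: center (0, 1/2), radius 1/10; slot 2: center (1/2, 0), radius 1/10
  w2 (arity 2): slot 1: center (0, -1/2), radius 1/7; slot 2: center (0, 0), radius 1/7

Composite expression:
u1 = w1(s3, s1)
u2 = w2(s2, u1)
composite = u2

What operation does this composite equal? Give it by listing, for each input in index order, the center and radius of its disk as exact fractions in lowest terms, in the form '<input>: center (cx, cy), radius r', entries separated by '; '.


s1: center (1/14, 0), radius 1/70; s2: center (0, -1/2), radius 1/7; s3: center (0, 1/14), radius 1/70


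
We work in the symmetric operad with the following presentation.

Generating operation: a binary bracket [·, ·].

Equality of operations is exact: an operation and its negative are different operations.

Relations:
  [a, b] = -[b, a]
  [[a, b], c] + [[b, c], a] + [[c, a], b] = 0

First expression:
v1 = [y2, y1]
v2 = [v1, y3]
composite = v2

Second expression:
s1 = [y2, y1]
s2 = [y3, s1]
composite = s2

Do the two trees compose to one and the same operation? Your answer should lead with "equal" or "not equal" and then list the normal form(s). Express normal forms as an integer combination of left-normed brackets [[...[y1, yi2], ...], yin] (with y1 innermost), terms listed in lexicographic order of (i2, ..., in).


Reducing the first expression gives -[[y1, y2], y3]
Reducing the second expression gives [[y1, y2], y3]
The forms do not match — not equal.

not equal; the first gives -[[y1, y2], y3] and the second [[y1, y2], y3]


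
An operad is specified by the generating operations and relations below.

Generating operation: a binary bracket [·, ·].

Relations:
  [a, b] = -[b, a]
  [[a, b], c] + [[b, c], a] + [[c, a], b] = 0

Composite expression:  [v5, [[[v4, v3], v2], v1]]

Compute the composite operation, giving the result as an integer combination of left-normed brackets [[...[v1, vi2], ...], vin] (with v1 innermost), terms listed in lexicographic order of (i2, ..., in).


Expand each bracket as ab - ba; the v1-initial words give the coefficients.
Composite bracket: [v5, [[[v4, v3], v2], v1]]
Applying ab - ba throughout gives 16 signed words (2^4 = 16).
Words beginning with v1 determine it all:
  sign of v1v2v3v4v5 is +1, so it contributes +[[[[v1, v2], v3], v4], v5]
  sign of v1v2v4v3v5 is -1, so it contributes -[[[[v1, v2], v4], v3], v5]
  sign of v1v3v4v2v5 is -1, so it contributes -[[[[v1, v3], v4], v2], v5]
  sign of v1v4v3v2v5 is +1, so it contributes +[[[[v1, v4], v3], v2], v5]

[[[[v1, v2], v3], v4], v5] - [[[[v1, v2], v4], v3], v5] - [[[[v1, v3], v4], v2], v5] + [[[[v1, v4], v3], v2], v5]


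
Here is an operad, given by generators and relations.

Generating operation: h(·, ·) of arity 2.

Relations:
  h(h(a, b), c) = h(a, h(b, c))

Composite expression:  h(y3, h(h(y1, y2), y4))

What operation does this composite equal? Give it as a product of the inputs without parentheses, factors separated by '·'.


All parenthesizations of h agree; list the y-inputs left to right.
h(y1, y2) collapses to y1 · y2
h(h(y1, y2), y4) collapses to y1 · y2 · y4
h(y3, h(h(y1, y2), y4)) collapses to y3 · y1 · y2 · y4

y3 · y1 · y2 · y4


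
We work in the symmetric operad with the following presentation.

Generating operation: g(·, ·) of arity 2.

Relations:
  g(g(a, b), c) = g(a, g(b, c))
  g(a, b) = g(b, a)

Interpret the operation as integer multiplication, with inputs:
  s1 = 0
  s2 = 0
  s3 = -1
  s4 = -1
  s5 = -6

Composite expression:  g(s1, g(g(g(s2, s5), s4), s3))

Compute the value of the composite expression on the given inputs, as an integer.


0

g(s2, s5) = 0
g(g(s2, s5), s4) = 0
g(g(g(s2, s5), s4), s3) = 0
g(s1, g(g(g(s2, s5), s4), s3)) = 0


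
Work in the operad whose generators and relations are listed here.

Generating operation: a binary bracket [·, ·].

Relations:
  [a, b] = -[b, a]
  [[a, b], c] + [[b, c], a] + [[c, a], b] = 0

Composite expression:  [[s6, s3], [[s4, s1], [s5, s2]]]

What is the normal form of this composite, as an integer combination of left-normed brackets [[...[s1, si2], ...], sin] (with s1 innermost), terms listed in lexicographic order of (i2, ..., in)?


[[[[[s1, s4], s2], s5], s3], s6] - [[[[[s1, s4], s2], s5], s6], s3] - [[[[[s1, s4], s5], s2], s3], s6] + [[[[[s1, s4], s5], s2], s6], s3]

Skip Jacobi rewriting: expand, keep s1-initial words, read off terms.
Composite bracket: [[s6, s3], [[s4, s1], [s5, s2]]]
Under [a, b] = ab - ba we get 32 signed associative words (2^5 = 32).
Collect the words opening with s1:
  the word s1s4s2s5s3s6 carries sign +1 and contributes +[[[[[s1, s4], s2], s5], s3], s6]
  the word s1s4s2s5s6s3 carries sign -1 and contributes -[[[[[s1, s4], s2], s5], s6], s3]
  the word s1s4s5s2s3s6 carries sign -1 and contributes -[[[[[s1, s4], s5], s2], s3], s6]
  the word s1s4s5s2s6s3 carries sign +1 and contributes +[[[[[s1, s4], s5], s2], s6], s3]


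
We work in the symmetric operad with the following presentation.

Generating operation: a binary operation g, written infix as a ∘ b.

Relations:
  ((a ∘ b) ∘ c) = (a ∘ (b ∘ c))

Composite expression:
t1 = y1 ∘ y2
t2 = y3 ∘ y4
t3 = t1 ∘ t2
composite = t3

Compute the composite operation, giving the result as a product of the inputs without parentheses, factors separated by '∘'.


y1 ∘ y2 ∘ y3 ∘ y4

All parenthesizations of g agree; list the y-inputs left to right.
(y1 ∘ y2) collapses to y1 ∘ y2
(y3 ∘ y4) collapses to y3 ∘ y4
((y1 ∘ y2) ∘ (y3 ∘ y4)) collapses to y1 ∘ y2 ∘ y3 ∘ y4


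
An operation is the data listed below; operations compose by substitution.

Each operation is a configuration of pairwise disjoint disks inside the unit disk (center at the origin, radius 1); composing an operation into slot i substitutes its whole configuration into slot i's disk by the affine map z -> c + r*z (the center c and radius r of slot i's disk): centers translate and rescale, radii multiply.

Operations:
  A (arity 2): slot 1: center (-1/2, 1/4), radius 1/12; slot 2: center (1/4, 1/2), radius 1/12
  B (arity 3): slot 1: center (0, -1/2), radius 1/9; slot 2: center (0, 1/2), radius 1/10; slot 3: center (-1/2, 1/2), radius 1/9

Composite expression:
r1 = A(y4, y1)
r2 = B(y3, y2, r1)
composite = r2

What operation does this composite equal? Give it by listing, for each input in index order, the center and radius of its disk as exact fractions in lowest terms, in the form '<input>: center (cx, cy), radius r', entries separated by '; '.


Follow each y-input down from B: c' goes to c + r*c', radius to r*r'.
y3 passes through 1 substitution, ending at center (0, -1/2), radius 1/9
y2 passes through 1 substitution, ending at center (0, 1/2), radius 1/10
y4 passes through 2 substitutions, ending at center (-5/9, 19/36), radius 1/108
y1 passes through 2 substitutions, ending at center (-17/36, 5/9), radius 1/108

y1: center (-17/36, 5/9), radius 1/108; y2: center (0, 1/2), radius 1/10; y3: center (0, -1/2), radius 1/9; y4: center (-5/9, 19/36), radius 1/108


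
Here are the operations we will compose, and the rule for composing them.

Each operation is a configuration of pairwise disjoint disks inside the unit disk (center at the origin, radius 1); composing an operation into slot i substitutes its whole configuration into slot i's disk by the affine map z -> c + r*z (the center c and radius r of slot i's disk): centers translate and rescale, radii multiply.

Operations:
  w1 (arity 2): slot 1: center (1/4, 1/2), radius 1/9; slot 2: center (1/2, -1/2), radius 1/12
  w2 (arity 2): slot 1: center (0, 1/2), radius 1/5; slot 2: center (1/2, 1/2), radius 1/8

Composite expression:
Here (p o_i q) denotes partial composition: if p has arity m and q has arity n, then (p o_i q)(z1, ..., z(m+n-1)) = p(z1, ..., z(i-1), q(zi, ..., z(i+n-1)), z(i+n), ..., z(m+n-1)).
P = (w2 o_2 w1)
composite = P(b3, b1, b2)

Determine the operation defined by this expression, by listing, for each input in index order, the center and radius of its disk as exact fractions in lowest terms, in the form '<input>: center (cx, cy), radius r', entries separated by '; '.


b1: center (17/32, 9/16), radius 1/72; b2: center (9/16, 7/16), radius 1/96; b3: center (0, 1/2), radius 1/5

Follow each b-input down from w2: c' goes to c + r*c', radius to r*r'.
for b3, the 1-step affine chain lands on center (0, 1/2), radius 1/5
for b1, the 2-step affine chain lands on center (17/32, 9/16), radius 1/72
for b2, the 2-step affine chain lands on center (9/16, 7/16), radius 1/96


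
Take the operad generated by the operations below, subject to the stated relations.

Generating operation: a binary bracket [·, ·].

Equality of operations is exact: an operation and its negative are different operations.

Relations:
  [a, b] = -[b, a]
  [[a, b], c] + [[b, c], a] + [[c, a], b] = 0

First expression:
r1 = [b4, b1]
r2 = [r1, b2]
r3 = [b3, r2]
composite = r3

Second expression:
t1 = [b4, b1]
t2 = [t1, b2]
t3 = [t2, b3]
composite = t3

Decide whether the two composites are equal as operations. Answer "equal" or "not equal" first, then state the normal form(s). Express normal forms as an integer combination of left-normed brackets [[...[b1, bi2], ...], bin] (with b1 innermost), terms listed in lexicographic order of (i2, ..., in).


not equal — first [[[b1, b4], b2], b3], second -[[[b1, b4], b2], b3]

The first expression, normalized: [[[b1, b4], b2], b3]
The second expression, normalized: -[[[b1, b4], b2], b3]
The normal forms differ: not equal.


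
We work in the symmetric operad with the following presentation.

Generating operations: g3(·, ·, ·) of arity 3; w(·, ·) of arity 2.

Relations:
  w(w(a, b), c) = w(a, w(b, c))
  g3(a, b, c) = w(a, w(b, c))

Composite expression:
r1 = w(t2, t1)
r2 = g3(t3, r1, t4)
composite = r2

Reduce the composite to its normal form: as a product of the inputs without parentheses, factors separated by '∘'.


t3 ∘ t2 ∘ t1 ∘ t4

Every regrouping of g3 is equal, so read the t-inputs in written order.
w(t2, t1) reduces to t2 ∘ t1
g3(t3, w(t2, t1), t4) reduces to t3 ∘ t2 ∘ t1 ∘ t4


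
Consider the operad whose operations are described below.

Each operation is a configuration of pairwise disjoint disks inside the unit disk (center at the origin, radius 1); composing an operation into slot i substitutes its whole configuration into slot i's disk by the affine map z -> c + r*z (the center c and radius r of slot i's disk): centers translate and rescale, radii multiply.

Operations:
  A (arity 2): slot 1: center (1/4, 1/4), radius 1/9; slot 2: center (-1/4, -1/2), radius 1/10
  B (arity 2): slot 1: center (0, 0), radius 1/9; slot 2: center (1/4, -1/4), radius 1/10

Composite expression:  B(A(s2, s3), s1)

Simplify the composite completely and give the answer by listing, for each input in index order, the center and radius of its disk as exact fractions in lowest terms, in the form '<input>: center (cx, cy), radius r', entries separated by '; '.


Nesting under B composes maps z -> c + r*z down each s-path.
tracing s2 down its 2-map path: center (1/36, 1/36), radius 1/81
tracing s3 down its 2-map path: center (-1/36, -1/18), radius 1/90
tracing s1 down its 1-map path: center (1/4, -1/4), radius 1/10

s1: center (1/4, -1/4), radius 1/10; s2: center (1/36, 1/36), radius 1/81; s3: center (-1/36, -1/18), radius 1/90


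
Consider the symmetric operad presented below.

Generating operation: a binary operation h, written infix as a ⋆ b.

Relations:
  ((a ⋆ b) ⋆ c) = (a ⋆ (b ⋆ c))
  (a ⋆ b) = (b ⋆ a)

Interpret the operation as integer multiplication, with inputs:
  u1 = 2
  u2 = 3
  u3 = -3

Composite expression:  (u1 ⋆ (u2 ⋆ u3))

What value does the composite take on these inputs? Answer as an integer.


-18

(u2 ⋆ u3) = -9
(u1 ⋆ (u2 ⋆ u3)) = -18


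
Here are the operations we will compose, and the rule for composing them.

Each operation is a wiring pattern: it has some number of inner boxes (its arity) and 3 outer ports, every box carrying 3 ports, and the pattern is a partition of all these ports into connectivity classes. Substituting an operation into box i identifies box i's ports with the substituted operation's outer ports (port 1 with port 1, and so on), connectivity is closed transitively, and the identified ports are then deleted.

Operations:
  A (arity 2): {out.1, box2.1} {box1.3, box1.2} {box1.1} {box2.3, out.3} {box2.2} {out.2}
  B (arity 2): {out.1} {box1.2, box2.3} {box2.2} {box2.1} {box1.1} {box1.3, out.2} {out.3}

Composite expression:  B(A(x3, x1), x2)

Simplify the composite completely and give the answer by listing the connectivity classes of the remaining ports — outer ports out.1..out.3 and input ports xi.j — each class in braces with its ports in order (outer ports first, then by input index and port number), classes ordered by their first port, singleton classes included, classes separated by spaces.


Substituting into B glues patterns; closure does the rest.
after A, the pattern on (x3, x1) reads {out.1, x1.1} {out.2} {out.3, x1.3} {x1.2} {x3.1} {x3.2, x3.3} (out.j = its outer ports)
after B, the pattern on (x3, x1, x2) reads {out.1} {out.2, x1.3} {out.3} {x1.1} {x1.2} {x2.1} {x2.2} {x2.3} {x3.1} {x3.2, x3.3} (out.j = its outer ports)

{out.1} {out.2, x1.3} {out.3} {x1.1} {x1.2} {x2.1} {x2.2} {x2.3} {x3.1} {x3.2, x3.3}


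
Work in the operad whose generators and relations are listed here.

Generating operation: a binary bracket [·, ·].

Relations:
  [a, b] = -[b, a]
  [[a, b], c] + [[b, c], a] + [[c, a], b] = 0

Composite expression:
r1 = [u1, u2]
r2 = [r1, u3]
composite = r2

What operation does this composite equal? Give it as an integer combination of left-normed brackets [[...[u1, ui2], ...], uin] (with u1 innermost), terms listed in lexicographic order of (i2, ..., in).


[[u1, u2], u3]

Left-normed coefficients sit on the u1-initial expansion words.
Composite bracket: [[u1, u2], u3]
Applying ab - ba throughout gives 4 signed words (2^2 = 4).
Coefficients come from the u1-initial words:
  from u1u2u3, sign +1: term +[[u1, u2], u3]


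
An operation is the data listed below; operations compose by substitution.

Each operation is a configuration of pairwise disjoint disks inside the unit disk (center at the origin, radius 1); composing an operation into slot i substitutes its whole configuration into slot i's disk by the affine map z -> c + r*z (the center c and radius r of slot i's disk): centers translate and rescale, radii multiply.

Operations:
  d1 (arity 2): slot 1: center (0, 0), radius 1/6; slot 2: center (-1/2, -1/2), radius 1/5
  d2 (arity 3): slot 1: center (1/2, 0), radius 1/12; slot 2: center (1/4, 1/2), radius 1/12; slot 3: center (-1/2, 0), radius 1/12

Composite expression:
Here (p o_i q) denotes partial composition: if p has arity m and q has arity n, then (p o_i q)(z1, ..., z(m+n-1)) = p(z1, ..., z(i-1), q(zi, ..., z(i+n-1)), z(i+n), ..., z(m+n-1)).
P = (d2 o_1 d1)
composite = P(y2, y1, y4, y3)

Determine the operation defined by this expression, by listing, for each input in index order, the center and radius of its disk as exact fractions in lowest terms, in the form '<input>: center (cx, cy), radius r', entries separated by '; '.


y1: center (11/24, -1/24), radius 1/60; y2: center (1/2, 0), radius 1/72; y3: center (-1/2, 0), radius 1/12; y4: center (1/4, 1/2), radius 1/12

Affine substitution under d2: radii multiply and y-centers shift.
y2 passes through 2 substitutions, ending at center (1/2, 0), radius 1/72
y1 passes through 2 substitutions, ending at center (11/24, -1/24), radius 1/60
y4 passes through 1 substitution, ending at center (1/4, 1/2), radius 1/12
y3 passes through 1 substitution, ending at center (-1/2, 0), radius 1/12


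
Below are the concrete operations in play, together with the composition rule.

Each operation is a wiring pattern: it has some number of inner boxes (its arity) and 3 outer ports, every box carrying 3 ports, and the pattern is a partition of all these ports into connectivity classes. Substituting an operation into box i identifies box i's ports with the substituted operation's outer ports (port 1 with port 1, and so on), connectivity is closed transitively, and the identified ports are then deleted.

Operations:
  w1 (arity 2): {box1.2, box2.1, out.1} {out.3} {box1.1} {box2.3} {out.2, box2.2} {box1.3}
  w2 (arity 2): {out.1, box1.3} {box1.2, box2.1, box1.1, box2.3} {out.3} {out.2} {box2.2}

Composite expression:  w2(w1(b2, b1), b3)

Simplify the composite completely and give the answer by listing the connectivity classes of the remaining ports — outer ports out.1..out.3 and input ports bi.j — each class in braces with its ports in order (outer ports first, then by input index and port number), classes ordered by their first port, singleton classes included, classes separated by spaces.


{out.1} {out.2} {out.3} {b1.1, b1.2, b2.2, b3.1, b3.3} {b1.3} {b2.1} {b2.3} {b3.2}

Reachability decides: close wires over w2-identified ports.
composing w1 on (b2, b1), with out.j its own outer ports: {out.1, b1.1, b2.2} {out.2, b1.2} {out.3} {b1.3} {b2.1} {b2.3}
composing w2 on (b2, b1, b3), with out.j its own outer ports: {out.1} {out.2} {out.3} {b1.1, b1.2, b2.2, b3.1, b3.3} {b1.3} {b2.1} {b2.3} {b3.2}


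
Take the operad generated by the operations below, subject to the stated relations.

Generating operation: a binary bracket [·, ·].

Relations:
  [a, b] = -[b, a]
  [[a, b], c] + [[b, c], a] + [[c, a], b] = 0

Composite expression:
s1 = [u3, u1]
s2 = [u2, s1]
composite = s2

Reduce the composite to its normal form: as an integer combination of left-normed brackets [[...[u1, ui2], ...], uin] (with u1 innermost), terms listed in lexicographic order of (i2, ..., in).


[[u1, u3], u2]

Expand each bracket as ab - ba; the u1-initial words give the coefficients.
Composite bracket: [u2, [u3, u1]]
Expanding via [a, b] = ab - ba: 4 signed words (2^2 = 4).
Collect the words opening with u1:
  u1u3u2 appears with sign +1, giving the term +[[u1, u3], u2]


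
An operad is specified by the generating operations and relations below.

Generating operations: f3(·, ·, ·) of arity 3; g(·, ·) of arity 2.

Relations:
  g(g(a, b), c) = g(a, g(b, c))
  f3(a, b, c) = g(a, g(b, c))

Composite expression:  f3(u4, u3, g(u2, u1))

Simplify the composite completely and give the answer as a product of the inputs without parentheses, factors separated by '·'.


u4 · u3 · u2 · u1

All parenthesizations of f3 agree; list the u-inputs left to right.
g(u2, u1) flattens to u2 · u1
f3(u4, u3, g(u2, u1)) flattens to u4 · u3 · u2 · u1


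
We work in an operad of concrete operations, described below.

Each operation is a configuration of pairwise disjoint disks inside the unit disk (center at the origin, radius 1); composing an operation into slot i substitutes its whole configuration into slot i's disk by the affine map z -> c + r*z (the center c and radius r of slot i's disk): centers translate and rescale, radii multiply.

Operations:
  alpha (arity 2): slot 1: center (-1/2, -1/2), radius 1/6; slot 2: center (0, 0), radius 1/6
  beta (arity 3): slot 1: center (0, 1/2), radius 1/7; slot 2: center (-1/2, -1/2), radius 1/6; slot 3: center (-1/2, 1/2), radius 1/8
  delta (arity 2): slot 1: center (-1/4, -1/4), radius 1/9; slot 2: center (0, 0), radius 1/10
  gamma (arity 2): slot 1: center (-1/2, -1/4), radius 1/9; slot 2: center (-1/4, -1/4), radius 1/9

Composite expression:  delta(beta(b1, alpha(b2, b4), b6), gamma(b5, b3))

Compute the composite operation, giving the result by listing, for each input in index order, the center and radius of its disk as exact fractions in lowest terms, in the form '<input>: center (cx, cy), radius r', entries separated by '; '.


b1: center (-1/4, -7/36), radius 1/63; b2: center (-17/54, -17/54), radius 1/324; b3: center (-1/40, -1/40), radius 1/90; b4: center (-11/36, -11/36), radius 1/324; b5: center (-1/20, -1/40), radius 1/90; b6: center (-11/36, -7/36), radius 1/72

Only the slot chain above each b matters under delta; compose those maps.
b1 passes through 2 substitutions, ending at center (-1/4, -7/36), radius 1/63
b2 passes through 3 substitutions, ending at center (-17/54, -17/54), radius 1/324
b4 passes through 3 substitutions, ending at center (-11/36, -11/36), radius 1/324
b6 passes through 2 substitutions, ending at center (-11/36, -7/36), radius 1/72
b5 passes through 2 substitutions, ending at center (-1/20, -1/40), radius 1/90
b3 passes through 2 substitutions, ending at center (-1/40, -1/40), radius 1/90


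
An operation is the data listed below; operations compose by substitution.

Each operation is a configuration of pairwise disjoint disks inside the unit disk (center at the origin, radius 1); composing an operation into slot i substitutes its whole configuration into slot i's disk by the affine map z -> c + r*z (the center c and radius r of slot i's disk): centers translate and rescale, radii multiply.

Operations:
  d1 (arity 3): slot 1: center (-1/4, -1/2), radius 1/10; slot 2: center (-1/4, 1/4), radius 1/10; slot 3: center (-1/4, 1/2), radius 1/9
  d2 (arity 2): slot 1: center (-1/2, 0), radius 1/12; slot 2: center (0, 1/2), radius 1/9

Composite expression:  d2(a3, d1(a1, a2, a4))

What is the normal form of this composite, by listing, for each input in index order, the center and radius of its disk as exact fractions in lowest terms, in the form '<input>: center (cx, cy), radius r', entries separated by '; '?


a1: center (-1/36, 4/9), radius 1/90; a2: center (-1/36, 19/36), radius 1/90; a3: center (-1/2, 0), radius 1/12; a4: center (-1/36, 5/9), radius 1/81

Affine substitution under d2: radii multiply and a-centers shift.
tracing a3 down its 1-map path: center (-1/2, 0), radius 1/12
tracing a1 down its 2-map path: center (-1/36, 4/9), radius 1/90
tracing a2 down its 2-map path: center (-1/36, 19/36), radius 1/90
tracing a4 down its 2-map path: center (-1/36, 5/9), radius 1/81


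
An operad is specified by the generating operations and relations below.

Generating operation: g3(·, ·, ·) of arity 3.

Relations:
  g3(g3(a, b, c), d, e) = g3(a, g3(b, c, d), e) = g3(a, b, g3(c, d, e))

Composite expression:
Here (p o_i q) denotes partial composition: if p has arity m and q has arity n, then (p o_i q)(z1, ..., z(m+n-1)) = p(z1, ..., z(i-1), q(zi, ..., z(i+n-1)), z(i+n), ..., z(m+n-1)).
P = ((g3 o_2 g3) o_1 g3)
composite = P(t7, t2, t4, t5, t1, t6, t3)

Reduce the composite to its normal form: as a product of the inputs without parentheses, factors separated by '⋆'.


t7 ⋆ t2 ⋆ t4 ⋆ t5 ⋆ t1 ⋆ t6 ⋆ t3

All parenthesizations of g3 agree; list the t-inputs left to right.
g3(t7, t2, t4) unparenthesizes to t7 ⋆ t2 ⋆ t4
g3(t5, t1, t6) unparenthesizes to t5 ⋆ t1 ⋆ t6
g3(g3(t7, t2, t4), g3(t5, t1, t6), t3) unparenthesizes to t7 ⋆ t2 ⋆ t4 ⋆ t5 ⋆ t1 ⋆ t6 ⋆ t3


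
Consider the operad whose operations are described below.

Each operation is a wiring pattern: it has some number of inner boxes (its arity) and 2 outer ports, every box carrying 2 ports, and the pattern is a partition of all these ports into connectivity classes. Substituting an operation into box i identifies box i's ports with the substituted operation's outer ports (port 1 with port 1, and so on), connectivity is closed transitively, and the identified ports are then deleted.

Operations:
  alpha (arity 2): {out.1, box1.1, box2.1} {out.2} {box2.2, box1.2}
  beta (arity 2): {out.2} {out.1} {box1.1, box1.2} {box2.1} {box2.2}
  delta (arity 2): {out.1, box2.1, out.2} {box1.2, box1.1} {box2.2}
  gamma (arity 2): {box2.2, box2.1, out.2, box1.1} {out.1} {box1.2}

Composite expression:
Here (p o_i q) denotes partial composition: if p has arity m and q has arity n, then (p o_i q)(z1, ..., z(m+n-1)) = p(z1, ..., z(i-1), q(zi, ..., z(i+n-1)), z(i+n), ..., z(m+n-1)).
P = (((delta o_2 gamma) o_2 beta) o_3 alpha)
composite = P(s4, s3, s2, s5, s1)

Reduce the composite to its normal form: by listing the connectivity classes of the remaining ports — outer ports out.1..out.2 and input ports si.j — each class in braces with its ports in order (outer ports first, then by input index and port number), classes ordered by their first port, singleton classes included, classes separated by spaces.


{out.1, out.2} {s1.1, s1.2} {s2.1, s5.1} {s2.2, s5.2} {s3.1, s3.2} {s4.1, s4.2}

Reachability decides: close wires over delta-identified ports.
through alpha, on inputs (s2, s5): {out.1, s2.1, s5.1} {out.2} {s2.2, s5.2} (out.j = stage outer ports)
through beta, on inputs (s3, s2, s5): {out.1} {out.2} {s2.1, s5.1} {s2.2, s5.2} {s3.1, s3.2} (out.j = stage outer ports)
through gamma, on inputs (s3, s2, s5, s1): {out.1} {out.2, s1.1, s1.2} {s2.1, s5.1} {s2.2, s5.2} {s3.1, s3.2} (out.j = stage outer ports)
through delta, on inputs (s4, s3, s2, s5, s1): {out.1, out.2} {s1.1, s1.2} {s2.1, s5.1} {s2.2, s5.2} {s3.1, s3.2} {s4.1, s4.2} (out.j = stage outer ports)


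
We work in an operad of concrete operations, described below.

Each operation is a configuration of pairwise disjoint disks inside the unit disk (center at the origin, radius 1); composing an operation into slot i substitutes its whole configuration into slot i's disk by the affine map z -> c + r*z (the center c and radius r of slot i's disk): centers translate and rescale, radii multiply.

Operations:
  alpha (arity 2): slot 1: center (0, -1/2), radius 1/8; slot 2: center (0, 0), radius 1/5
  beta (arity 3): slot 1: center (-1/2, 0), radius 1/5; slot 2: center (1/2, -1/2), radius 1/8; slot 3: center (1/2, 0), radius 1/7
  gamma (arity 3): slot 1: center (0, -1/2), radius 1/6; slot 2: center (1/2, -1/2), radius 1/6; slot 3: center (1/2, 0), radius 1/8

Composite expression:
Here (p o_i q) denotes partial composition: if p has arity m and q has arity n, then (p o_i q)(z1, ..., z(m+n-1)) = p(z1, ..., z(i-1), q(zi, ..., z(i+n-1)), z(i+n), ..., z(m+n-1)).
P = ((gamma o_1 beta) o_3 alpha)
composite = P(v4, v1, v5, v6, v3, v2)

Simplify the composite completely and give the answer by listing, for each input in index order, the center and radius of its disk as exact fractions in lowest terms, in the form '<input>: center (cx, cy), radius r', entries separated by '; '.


v1: center (1/12, -7/12), radius 1/48; v2: center (1/2, 0), radius 1/8; v3: center (1/2, -1/2), radius 1/6; v4: center (-1/12, -1/2), radius 1/30; v5: center (1/12, -43/84), radius 1/336; v6: center (1/12, -1/2), radius 1/210


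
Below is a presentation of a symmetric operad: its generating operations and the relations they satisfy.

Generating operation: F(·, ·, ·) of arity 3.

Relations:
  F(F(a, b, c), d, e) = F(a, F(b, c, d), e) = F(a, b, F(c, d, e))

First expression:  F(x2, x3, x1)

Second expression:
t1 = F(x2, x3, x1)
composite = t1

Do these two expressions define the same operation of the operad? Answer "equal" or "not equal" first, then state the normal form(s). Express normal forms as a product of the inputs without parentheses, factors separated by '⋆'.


equal; the common form is x2 ⋆ x3 ⋆ x1

Normal form of the first expression: x2 ⋆ x3 ⋆ x1
Normal form of the second expression: x2 ⋆ x3 ⋆ x1
Both agree, so they are equal.


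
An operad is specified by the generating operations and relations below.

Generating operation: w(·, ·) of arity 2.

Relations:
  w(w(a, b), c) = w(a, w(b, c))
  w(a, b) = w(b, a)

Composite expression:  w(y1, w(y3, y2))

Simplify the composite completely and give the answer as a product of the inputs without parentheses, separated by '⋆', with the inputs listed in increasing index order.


Shape and order are irrelevant to w; the y-input set decides.
w(y3, y2) spells out as y3 ⋆ y2
w(y1, w(y3, y2)) spells out as y1 ⋆ y3 ⋆ y2
commutativity sorts the factors: y1 ⋆ y2 ⋆ y3

y1 ⋆ y2 ⋆ y3


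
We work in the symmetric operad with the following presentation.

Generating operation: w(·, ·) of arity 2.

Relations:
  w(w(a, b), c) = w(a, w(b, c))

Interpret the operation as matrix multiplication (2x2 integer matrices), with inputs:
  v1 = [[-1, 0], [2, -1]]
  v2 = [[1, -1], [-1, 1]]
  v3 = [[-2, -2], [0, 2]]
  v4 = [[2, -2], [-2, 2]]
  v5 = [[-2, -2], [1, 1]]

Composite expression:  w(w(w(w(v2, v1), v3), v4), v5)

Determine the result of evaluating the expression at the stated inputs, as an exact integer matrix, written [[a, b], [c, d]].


[[12, 12], [-12, -12]]

w(v2, v1) = [[-3, 1], [3, -1]]
w(w(v2, v1), v3) = [[6, 8], [-6, -8]]
w(w(w(v2, v1), v3), v4) = [[-4, 4], [4, -4]]
w(w(w(w(v2, v1), v3), v4), v5) = [[12, 12], [-12, -12]]


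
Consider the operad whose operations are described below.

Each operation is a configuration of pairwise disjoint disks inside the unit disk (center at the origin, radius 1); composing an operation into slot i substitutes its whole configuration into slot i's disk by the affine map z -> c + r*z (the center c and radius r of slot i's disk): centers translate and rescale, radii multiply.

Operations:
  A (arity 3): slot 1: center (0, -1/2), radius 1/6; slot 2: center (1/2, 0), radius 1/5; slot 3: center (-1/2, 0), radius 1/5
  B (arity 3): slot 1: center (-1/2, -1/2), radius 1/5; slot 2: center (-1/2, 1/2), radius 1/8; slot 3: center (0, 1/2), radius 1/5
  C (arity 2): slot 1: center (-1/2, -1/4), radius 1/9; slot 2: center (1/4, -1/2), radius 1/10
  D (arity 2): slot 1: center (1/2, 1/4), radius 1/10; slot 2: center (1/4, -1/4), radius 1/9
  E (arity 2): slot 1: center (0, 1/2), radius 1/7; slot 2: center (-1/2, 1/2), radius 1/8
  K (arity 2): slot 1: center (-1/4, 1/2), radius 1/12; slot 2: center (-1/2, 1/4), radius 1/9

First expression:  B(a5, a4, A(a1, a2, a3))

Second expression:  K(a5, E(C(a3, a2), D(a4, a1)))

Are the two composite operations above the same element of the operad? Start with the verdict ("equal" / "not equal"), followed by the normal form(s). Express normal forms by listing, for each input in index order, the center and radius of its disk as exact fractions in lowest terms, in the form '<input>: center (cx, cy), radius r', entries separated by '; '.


Reducing the first expression gives a1: center (0, 2/5), radius 1/30; a2: center (1/10, 1/2), radius 1/25; a3: center (-1/10, 1/2), radius 1/25; a4: center (-1/2, 1/2), radius 1/8; a5: center (-1/2, -1/2), radius 1/5
Reducing the second expression gives a1: center (-53/96, 29/96), radius 1/648; a2: center (-125/252, 25/84), radius 1/630; a3: center (-32/63, 19/63), radius 1/567; a4: center (-79/144, 89/288), radius 1/720; a5: center (-1/4, 1/2), radius 1/12
The normal forms differ: not equal.

not equal; the first gives a1: center (0, 2/5), radius 1/30; a2: center (1/10, 1/2), radius 1/25; a3: center (-1/10, 1/2), radius 1/25; a4: center (-1/2, 1/2), radius 1/8; a5: center (-1/2, -1/2), radius 1/5 and the second a1: center (-53/96, 29/96), radius 1/648; a2: center (-125/252, 25/84), radius 1/630; a3: center (-32/63, 19/63), radius 1/567; a4: center (-79/144, 89/288), radius 1/720; a5: center (-1/4, 1/2), radius 1/12
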